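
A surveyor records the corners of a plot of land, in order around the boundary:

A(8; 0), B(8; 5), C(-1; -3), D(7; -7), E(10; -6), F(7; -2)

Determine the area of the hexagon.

57.5

Apply the shoelace (surveyor's) formula: 2A = Σ (x_i·y_{i+1} − x_{i+1}·y_i), indices taken mod 6.
A→B: (8)(5) − (8)(0) = 40
B→C: (8)(-3) − (-1)(5) = -19
C→D: (-1)(-7) − (7)(-3) = 28
D→E: (7)(-6) − (10)(-7) = 28
E→F: (10)(-2) − (7)(-6) = 22
F→A: (7)(0) − (8)(-2) = 16
Σ = 115
Area = |Σ|/2 = 57.5.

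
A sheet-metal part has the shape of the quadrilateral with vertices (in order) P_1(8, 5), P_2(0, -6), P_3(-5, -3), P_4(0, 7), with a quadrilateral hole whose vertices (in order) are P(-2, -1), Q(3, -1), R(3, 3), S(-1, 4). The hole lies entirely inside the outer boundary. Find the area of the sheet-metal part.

64

Outer boundary:
P_1→P_2: (8)(-6) − (0)(5) = -48
P_2→P_3: (0)(-3) − (-5)(-6) = -30
P_3→P_4: (-5)(7) − (0)(-3) = -35
P_4→P_1: (0)(5) − (8)(7) = -56
Σ = -169
Area = |Σ|/2 = 84.5.
Hole:
Apply the shoelace (surveyor's) formula: 2A = Σ (x_i·y_{i+1} − x_{i+1}·y_i), indices taken mod 4.
Cross-terms: 5, 12, 15, 9  ⇒  Σ = 41
Area = |Σ|/2 = 20.5.
Net area = 84.5 − 20.5 = 64.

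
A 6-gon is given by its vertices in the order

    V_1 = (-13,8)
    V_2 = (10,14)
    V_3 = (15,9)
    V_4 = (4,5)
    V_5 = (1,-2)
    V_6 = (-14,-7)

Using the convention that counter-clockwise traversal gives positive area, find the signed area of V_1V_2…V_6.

Σ = (-262) + (-120) + (39) + (-13) + (-35) + (-203) = -594
Signed area = Σ/2 = -297 (negative ⇒ clockwise traversal).

-297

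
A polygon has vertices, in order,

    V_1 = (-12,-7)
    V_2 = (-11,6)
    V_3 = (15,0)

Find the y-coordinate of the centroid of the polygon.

Apply the shoelace (surveyor's) formula. First the cross-terms c_i = x_i·y_{i+1} − x_{i+1}·y_i:
  -149, -90, -105  ⇒  2A = -344, A = -172.
Then Σ (y_i + y_{i+1})·c_i = 344, so ȳ = 344 / (6·(-172)) = -1/3.

-1/3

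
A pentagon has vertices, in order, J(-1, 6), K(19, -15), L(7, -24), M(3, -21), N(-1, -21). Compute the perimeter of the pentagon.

|JK| = √((20)² + (-21)²) = √841 = 29
|KL| = √((-12)² + (-9)²) = √225 = 15
|LM| = √((-4)² + (3)²) = √25 = 5
|MN| = √((-4)² + (0)²) = √16 = 4
|NJ| = √((0)² + (27)²) = √729 = 27
Perimeter = 29 + 15 + 5 + 4 + 27 = 80.

80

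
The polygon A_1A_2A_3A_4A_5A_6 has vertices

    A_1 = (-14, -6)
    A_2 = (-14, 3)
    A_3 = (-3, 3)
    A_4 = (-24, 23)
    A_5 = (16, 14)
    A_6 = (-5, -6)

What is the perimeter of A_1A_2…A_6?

128

|A_1A_2| = √((0)² + (9)²) = √81 = 9
|A_2A_3| = √((11)² + (0)²) = √121 = 11
|A_3A_4| = √((-21)² + (20)²) = √841 = 29
|A_4A_5| = √((40)² + (-9)²) = √1681 = 41
|A_5A_6| = √((-21)² + (-20)²) = √841 = 29
|A_6A_1| = √((-9)² + (0)²) = √81 = 9
Perimeter = 9 + 11 + 29 + 41 + 29 + 9 = 128.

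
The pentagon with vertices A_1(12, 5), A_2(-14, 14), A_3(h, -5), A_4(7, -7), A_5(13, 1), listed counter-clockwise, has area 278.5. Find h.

-3

The doubled signed area Σ (x_i y_{i+1} − x_{i+1} y_i) is linear in h.
With h=0 it equals 494; the coefficient of h is -21 (from the two edges through A_3).
So -21·h + 494 = 2·278.5 = 557 ⇒ h = -3.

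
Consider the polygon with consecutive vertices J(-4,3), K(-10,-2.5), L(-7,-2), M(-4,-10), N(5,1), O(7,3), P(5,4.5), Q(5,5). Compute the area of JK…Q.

Apply the shoelace (surveyor's) formula: 2A = Σ (x_i·y_{i+1} − x_{i+1}·y_i), indices taken mod 8.
Cross-terms: 40, 2.5, 62, 46, 8, 16.5, 2.5, 35  ⇒  Σ = 212.5
Area = |Σ|/2 = 106.25.

106.25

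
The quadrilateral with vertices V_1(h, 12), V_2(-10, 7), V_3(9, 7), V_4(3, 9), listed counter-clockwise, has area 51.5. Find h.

Write out the shoelace sum; only the two edges meeting at V_1 involve h:
2·Area = [(3·12 − h·9) + (h·7 − (-10)·12)] + -73
       = -2·h + 83 = 103
⇒ h = -10.

-10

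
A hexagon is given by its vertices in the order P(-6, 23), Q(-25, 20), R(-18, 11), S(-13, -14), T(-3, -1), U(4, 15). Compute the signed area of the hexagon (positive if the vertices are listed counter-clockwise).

Apply Gauss's area formula: 2A = Σ (x_i·y_{i+1} − x_{i+1}·y_i), indices taken mod 6.
Σ = (455) + (85) + (395) + (-29) + (-41) + (182) = 1047
Signed area = Σ/2 = 523.5 (positive ⇒ counter-clockwise traversal).

523.5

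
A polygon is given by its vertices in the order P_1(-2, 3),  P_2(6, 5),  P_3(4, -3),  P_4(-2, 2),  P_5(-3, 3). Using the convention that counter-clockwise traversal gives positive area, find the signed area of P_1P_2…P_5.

-33.5

Σ = (-28) + (-38) + (2) + (0) + (-3) = -67
Signed area = Σ/2 = -33.5 (negative ⇒ clockwise traversal).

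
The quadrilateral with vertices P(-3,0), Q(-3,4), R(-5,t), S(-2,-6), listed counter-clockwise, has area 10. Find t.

The doubled signed area Σ (x_i y_{i+1} − x_{i+1} y_i) is linear in t.
With t=0 it equals 20; the coefficient of t is -1 (from the two edges through R).
So -1·t + 20 = 2·10 = 20 ⇒ t = 0.

0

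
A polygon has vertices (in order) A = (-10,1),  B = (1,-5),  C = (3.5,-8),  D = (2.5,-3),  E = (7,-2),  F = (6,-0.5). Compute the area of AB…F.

Cross-terms: 49, 9.5, 9.5, 16, 8.5, 1  ⇒  Σ = 93.5
Area = |Σ|/2 = 46.75.

46.75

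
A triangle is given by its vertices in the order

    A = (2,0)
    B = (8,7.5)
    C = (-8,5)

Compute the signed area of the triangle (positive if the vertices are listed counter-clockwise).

Cross-terms: 15, 100, -10  ⇒  Σ = 105
Signed area = Σ/2 = 52.5 (positive ⇒ counter-clockwise traversal).

52.5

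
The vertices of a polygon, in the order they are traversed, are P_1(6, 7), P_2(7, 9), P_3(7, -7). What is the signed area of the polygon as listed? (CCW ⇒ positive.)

Σ = (5) + (-112) + (91) = -16
Signed area = Σ/2 = -8 (negative ⇒ clockwise traversal).

-8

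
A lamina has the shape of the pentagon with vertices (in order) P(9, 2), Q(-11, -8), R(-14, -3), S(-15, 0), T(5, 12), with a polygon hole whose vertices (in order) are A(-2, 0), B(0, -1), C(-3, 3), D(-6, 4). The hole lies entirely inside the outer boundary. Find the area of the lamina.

219.5

Outer boundary:
P→Q: (9)(-8) − (-11)(2) = -50
Q→R: (-11)(-3) − (-14)(-8) = -79
R→S: (-14)(0) − (-15)(-3) = -45
S→T: (-15)(12) − (5)(0) = -180
T→P: (5)(2) − (9)(12) = -98
Σ = -452
Area = |Σ|/2 = 226.
Hole:
Apply the shoelace (surveyor's) formula: 2A = Σ (x_i·y_{i+1} − x_{i+1}·y_i), indices taken mod 4.
Σ = (2) + (-3) + (6) + (8) = 13
Area = |Σ|/2 = 6.5.
Net area = 226 − 6.5 = 219.5.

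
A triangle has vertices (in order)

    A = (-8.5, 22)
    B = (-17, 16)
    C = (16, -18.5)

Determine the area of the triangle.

Apply the shoelace (surveyor's) formula: 2A = Σ (x_i·y_{i+1} − x_{i+1}·y_i), indices taken mod 3.
A→B: (-8.5)(16) − (-17)(22) = 238
B→C: (-17)(-18.5) − (16)(16) = 58.5
C→A: (16)(22) − (-8.5)(-18.5) = 194.75
Σ = 491.25
Area = |Σ|/2 = 245.625.

245.625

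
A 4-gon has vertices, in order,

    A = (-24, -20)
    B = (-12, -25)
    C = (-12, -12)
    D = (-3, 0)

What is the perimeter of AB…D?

70

|AB| = √((12)² + (-5)²) = √169 = 13
|BC| = √((0)² + (13)²) = √169 = 13
|CD| = √((9)² + (12)²) = √225 = 15
|DA| = √((-21)² + (-20)²) = √841 = 29
Perimeter = 13 + 13 + 15 + 29 = 70.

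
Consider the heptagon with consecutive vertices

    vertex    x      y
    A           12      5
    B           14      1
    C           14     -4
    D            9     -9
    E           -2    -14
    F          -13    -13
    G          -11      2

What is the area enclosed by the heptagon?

383

A→B: (12)(1) − (14)(5) = -58
B→C: (14)(-4) − (14)(1) = -70
C→D: (14)(-9) − (9)(-4) = -90
D→E: (9)(-14) − (-2)(-9) = -144
E→F: (-2)(-13) − (-13)(-14) = -156
F→G: (-13)(2) − (-11)(-13) = -169
G→A: (-11)(5) − (12)(2) = -79
Σ = -766
Area = |Σ|/2 = 383.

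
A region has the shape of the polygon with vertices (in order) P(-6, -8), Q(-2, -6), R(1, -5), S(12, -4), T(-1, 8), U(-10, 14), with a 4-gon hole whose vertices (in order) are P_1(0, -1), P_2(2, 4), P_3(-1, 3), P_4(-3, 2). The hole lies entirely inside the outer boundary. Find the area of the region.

196

Outer boundary:
Cross-terms: 20, 16, 56, 92, 66, 164  ⇒  Σ = 414
Area = |Σ|/2 = 207.
Hole:
Apply Gauss's area formula: 2A = Σ (x_i·y_{i+1} − x_{i+1}·y_i), indices taken mod 4.
Σ = (2) + (10) + (7) + (3) = 22
Area = |Σ|/2 = 11.
Net area = 207 − 11 = 196.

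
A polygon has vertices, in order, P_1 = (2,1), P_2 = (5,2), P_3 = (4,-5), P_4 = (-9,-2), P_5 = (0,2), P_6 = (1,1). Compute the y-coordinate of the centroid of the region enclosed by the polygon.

Apply Gauss's area formula. First the cross-terms c_i = x_i·y_{i+1} − x_{i+1}·y_i:
  -1, -33, -53, -18, -2, -1  ⇒  2A = -108, A = -54.
Then Σ (y_i + y_{i+1})·c_i = 459, so ȳ = 459 / (6·(-54)) = -17/12.

-17/12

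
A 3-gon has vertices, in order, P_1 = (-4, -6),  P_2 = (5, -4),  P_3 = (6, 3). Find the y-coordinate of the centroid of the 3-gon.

-7/3

Apply Gauss's area formula. First the cross-terms c_i = x_i·y_{i+1} − x_{i+1}·y_i:
  46, 39, -24  ⇒  2A = 61, A = 30.5.
Then Σ (y_i + y_{i+1})·c_i = -427, so ȳ = -427 / (6·30.5) = -7/3.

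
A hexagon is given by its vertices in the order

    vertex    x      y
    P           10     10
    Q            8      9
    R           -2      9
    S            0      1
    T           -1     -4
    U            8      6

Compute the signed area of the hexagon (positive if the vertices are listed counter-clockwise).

72.5

Apply the shoelace formula: 2A = Σ (x_i·y_{i+1} − x_{i+1}·y_i), indices taken mod 6.
Cross-terms: 10, 90, -2, 1, 26, 20  ⇒  Σ = 145
Signed area = Σ/2 = 72.5 (positive ⇒ counter-clockwise traversal).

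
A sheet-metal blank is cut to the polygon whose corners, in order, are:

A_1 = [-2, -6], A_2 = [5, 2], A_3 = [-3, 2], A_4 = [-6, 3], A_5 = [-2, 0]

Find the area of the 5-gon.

31.5

Σ = (26) + (16) + (3) + (6) + (12) = 63
Area = |Σ|/2 = 31.5.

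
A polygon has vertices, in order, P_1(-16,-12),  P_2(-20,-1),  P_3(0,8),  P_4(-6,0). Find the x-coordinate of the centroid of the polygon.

-1174/99

Apply Gauss's area formula. First the cross-terms c_i = x_i·y_{i+1} − x_{i+1}·y_i:
  -224, -160, 48, 72  ⇒  2A = -264, A = -132.
Then Σ (x_i + x_{i+1})·c_i = 9392, so x̄ = 9392 / (6·(-132)) = -1174/99.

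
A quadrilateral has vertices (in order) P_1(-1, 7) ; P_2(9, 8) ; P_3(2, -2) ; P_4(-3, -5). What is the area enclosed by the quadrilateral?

73.5

Apply the shoelace (surveyor's) formula: 2A = Σ (x_i·y_{i+1} − x_{i+1}·y_i), indices taken mod 4.
P_1→P_2: (-1)(8) − (9)(7) = -71
P_2→P_3: (9)(-2) − (2)(8) = -34
P_3→P_4: (2)(-5) − (-3)(-2) = -16
P_4→P_1: (-3)(7) − (-1)(-5) = -26
Σ = -147
Area = |Σ|/2 = 73.5.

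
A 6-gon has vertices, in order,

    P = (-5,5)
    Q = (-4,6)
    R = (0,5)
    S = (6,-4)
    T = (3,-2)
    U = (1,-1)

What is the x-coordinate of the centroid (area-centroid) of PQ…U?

Apply the shoelace formula. First the cross-terms c_i = x_i·y_{i+1} − x_{i+1}·y_i:
  -10, -20, -30, 0, -1, 0  ⇒  2A = -61, A = -30.5.
Then Σ (x_i + x_{i+1})·c_i = -14, so x̄ = -14 / (6·(-30.5)) = 14/183.

14/183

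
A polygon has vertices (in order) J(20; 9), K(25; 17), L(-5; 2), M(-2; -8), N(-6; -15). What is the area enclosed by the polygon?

Apply the shoelace formula: 2A = Σ (x_i·y_{i+1} − x_{i+1}·y_i), indices taken mod 5.
Σ = (115) + (135) + (44) + (-18) + (246) = 522
Area = |Σ|/2 = 261.

261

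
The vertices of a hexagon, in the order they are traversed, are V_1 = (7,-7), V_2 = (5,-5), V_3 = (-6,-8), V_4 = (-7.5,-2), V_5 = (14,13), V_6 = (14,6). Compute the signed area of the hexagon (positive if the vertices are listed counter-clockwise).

-212.75

Apply the surveyor's formula: 2A = Σ (x_i·y_{i+1} − x_{i+1}·y_i), indices taken mod 6.
Σ = (0) + (-70) + (-48) + (-69.5) + (-98) + (-140) = -425.5
Signed area = Σ/2 = -212.75 (negative ⇒ clockwise traversal).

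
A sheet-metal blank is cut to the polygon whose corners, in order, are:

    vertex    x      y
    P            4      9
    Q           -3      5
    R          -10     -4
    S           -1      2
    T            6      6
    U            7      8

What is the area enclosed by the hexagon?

Apply the surveyor's formula: 2A = Σ (x_i·y_{i+1} − x_{i+1}·y_i), indices taken mod 6.
Cross-terms: 47, 62, -24, -18, 6, 31  ⇒  Σ = 104
Area = |Σ|/2 = 52.

52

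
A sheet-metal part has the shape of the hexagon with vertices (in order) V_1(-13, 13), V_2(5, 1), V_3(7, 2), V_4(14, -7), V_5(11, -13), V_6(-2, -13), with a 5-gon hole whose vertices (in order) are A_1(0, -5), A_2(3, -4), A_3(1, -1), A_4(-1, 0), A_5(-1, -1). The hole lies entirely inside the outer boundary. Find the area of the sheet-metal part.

Outer boundary:
Apply Gauss's area formula: 2A = Σ (x_i·y_{i+1} − x_{i+1}·y_i), indices taken mod 6.
Σ = (-78) + (3) + (-77) + (-105) + (-169) + (-195) = -621
Area = |Σ|/2 = 310.5.
Hole:
Cross-terms: 15, 1, -1, 1, 5  ⇒  Σ = 21
Area = |Σ|/2 = 10.5.
Net area = 310.5 − 10.5 = 300.

300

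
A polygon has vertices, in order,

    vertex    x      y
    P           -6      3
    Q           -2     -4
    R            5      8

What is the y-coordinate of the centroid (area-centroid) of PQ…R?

Apply the surveyor's formula. First the cross-terms c_i = x_i·y_{i+1} − x_{i+1}·y_i:
  30, 4, 63  ⇒  2A = 97, A = 48.5.
Then Σ (y_i + y_{i+1})·c_i = 679, so ȳ = 679 / (6·48.5) = 7/3.

7/3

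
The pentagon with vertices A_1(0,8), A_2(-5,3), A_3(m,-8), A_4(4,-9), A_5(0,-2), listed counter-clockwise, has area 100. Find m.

-8

Write out the shoelace sum; only the two edges meeting at A_3 involve m:
2·Area = [((-5)·(-8) − m·3) + (m·(-9) − 4·(-8))] + 32
       = -12·m + 104 = 200
⇒ m = -8.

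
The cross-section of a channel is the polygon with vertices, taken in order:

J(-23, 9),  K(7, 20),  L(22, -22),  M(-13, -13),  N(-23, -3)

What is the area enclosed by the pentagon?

1112.5

Apply the surveyor's formula: 2A = Σ (x_i·y_{i+1} − x_{i+1}·y_i), indices taken mod 5.
Cross-terms: -523, -594, -572, -260, -276  ⇒  Σ = -2225
Area = |Σ|/2 = 1112.5.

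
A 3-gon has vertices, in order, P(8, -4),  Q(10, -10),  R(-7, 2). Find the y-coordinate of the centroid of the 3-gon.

Apply Gauss's area formula. First the cross-terms c_i = x_i·y_{i+1} − x_{i+1}·y_i:
  -40, -50, 12  ⇒  2A = -78, A = -39.
Then Σ (y_i + y_{i+1})·c_i = 936, so ȳ = 936 / (6·(-39)) = -4.

-4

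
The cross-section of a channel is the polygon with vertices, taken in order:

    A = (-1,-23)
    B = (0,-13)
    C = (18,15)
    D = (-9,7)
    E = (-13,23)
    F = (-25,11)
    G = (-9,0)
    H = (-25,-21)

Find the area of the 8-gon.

Apply the shoelace (surveyor's) formula: 2A = Σ (x_i·y_{i+1} − x_{i+1}·y_i), indices taken mod 8.
A→B: (-1)(-13) − (0)(-23) = 13
B→C: (0)(15) − (18)(-13) = 234
C→D: (18)(7) − (-9)(15) = 261
D→E: (-9)(23) − (-13)(7) = -116
E→F: (-13)(11) − (-25)(23) = 432
F→G: (-25)(0) − (-9)(11) = 99
G→H: (-9)(-21) − (-25)(0) = 189
H→A: (-25)(-23) − (-1)(-21) = 554
Σ = 1666
Area = |Σ|/2 = 833.

833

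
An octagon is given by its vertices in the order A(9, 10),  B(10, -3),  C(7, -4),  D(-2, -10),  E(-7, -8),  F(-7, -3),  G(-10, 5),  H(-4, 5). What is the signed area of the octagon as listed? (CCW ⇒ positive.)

-246.5

Apply Gauss's area formula: 2A = Σ (x_i·y_{i+1} − x_{i+1}·y_i), indices taken mod 8.
A→B: (9)(-3) − (10)(10) = -127
B→C: (10)(-4) − (7)(-3) = -19
C→D: (7)(-10) − (-2)(-4) = -78
D→E: (-2)(-8) − (-7)(-10) = -54
E→F: (-7)(-3) − (-7)(-8) = -35
F→G: (-7)(5) − (-10)(-3) = -65
G→H: (-10)(5) − (-4)(5) = -30
H→A: (-4)(10) − (9)(5) = -85
Σ = -493
Signed area = Σ/2 = -246.5 (negative ⇒ clockwise traversal).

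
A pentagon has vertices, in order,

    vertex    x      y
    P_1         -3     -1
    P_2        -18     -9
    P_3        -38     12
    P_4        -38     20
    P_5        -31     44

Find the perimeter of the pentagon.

|P_1P_2| = √((-15)² + (-8)²) = √289 = 17
|P_2P_3| = √((-20)² + (21)²) = √841 = 29
|P_3P_4| = √((0)² + (8)²) = √64 = 8
|P_4P_5| = √((7)² + (24)²) = √625 = 25
|P_5P_1| = √((28)² + (-45)²) = √2809 = 53
Perimeter = 17 + 29 + 8 + 25 + 53 = 132.

132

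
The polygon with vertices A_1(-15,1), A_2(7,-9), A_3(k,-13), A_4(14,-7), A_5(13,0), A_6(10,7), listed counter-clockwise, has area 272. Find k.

14

Write out the shoelace sum; only the two edges meeting at A_3 involve k:
2·Area = [(7·(-13) − k·(-9)) + (k·(-7) − 14·(-13))] + 425
       = 2·k + 516 = 544
⇒ k = 14.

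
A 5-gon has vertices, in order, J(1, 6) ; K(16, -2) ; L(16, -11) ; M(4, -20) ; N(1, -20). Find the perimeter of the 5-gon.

70

|JK| = √((15)² + (-8)²) = √289 = 17
|KL| = √((0)² + (-9)²) = √81 = 9
|LM| = √((-12)² + (-9)²) = √225 = 15
|MN| = √((-3)² + (0)²) = √9 = 3
|NJ| = √((0)² + (26)²) = √676 = 26
Perimeter = 17 + 9 + 15 + 3 + 26 = 70.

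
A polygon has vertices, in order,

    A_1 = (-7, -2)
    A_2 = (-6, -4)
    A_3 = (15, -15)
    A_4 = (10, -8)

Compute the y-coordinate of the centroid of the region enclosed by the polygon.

Apply the shoelace formula. First the cross-terms c_i = x_i·y_{i+1} − x_{i+1}·y_i:
  16, 150, 30, -76  ⇒  2A = 120, A = 60.
Then Σ (y_i + y_{i+1})·c_i = -2876, so ȳ = -2876 / (6·60) = -719/90.

-719/90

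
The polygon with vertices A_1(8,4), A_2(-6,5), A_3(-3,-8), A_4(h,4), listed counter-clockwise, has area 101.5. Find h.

10

Write out the shoelace sum; only the two edges meeting at A_4 involve h:
2·Area = [((-3)·4 − h·(-8)) + (h·4 − 8·4)] + 127
       = 12·h + 83 = 203
⇒ h = 10.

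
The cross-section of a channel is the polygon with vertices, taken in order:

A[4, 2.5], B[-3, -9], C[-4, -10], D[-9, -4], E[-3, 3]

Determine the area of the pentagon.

83.5

Apply Gauss's area formula: 2A = Σ (x_i·y_{i+1} − x_{i+1}·y_i), indices taken mod 5.
Cross-terms: -28.5, -6, -74, -39, -19.5  ⇒  Σ = -167
Area = |Σ|/2 = 83.5.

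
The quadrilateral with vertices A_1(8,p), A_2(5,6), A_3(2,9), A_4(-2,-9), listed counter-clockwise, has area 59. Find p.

Write out the shoelace sum; only the two edges meeting at A_1 involve p:
2·Area = [((-2)·p − 8·(-9)) + (8·6 − 5·p)] + 33
       = -7·p + 153 = 118
⇒ p = 5.

5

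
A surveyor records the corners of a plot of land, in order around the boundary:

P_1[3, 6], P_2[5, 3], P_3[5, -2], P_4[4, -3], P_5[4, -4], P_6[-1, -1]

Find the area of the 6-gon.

Apply the surveyor's formula: 2A = Σ (x_i·y_{i+1} − x_{i+1}·y_i), indices taken mod 6.
Cross-terms: -21, -25, -7, -4, -8, -3  ⇒  Σ = -68
Area = |Σ|/2 = 34.

34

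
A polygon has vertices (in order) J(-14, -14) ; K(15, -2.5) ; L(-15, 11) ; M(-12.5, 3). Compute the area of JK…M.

Apply Gauss's area formula: 2A = Σ (x_i·y_{i+1} − x_{i+1}·y_i), indices taken mod 4.
Σ = (245) + (127.5) + (92.5) + (217) = 682
Area = |Σ|/2 = 341.

341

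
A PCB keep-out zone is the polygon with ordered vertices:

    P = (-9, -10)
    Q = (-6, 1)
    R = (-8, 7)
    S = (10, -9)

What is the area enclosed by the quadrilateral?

Apply the surveyor's formula: 2A = Σ (x_i·y_{i+1} − x_{i+1}·y_i), indices taken mod 4.
P→Q: (-9)(1) − (-6)(-10) = -69
Q→R: (-6)(7) − (-8)(1) = -34
R→S: (-8)(-9) − (10)(7) = 2
S→P: (10)(-10) − (-9)(-9) = -181
Σ = -282
Area = |Σ|/2 = 141.

141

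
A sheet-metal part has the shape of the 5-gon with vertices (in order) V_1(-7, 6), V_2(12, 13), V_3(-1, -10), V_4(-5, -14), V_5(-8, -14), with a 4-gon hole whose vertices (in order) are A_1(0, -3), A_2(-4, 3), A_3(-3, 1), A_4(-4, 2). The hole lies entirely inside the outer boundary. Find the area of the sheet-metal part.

Outer boundary:
Apply Gauss's area formula: 2A = Σ (x_i·y_{i+1} − x_{i+1}·y_i), indices taken mod 5.
V_1→V_2: (-7)(13) − (12)(6) = -163
V_2→V_3: (12)(-10) − (-1)(13) = -107
V_3→V_4: (-1)(-14) − (-5)(-10) = -36
V_4→V_5: (-5)(-14) − (-8)(-14) = -42
V_5→V_1: (-8)(6) − (-7)(-14) = -146
Σ = -494
Area = |Σ|/2 = 247.
Hole:
Apply the shoelace formula: 2A = Σ (x_i·y_{i+1} − x_{i+1}·y_i), indices taken mod 4.
A_1→A_2: (0)(3) − (-4)(-3) = -12
A_2→A_3: (-4)(1) − (-3)(3) = 5
A_3→A_4: (-3)(2) − (-4)(1) = -2
A_4→A_1: (-4)(-3) − (0)(2) = 12
Σ = 3
Area = |Σ|/2 = 1.5.
Net area = 247 − 1.5 = 245.5.

245.5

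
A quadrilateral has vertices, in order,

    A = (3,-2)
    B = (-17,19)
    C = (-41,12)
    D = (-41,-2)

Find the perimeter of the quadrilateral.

112

|AB| = √((-20)² + (21)²) = √841 = 29
|BC| = √((-24)² + (-7)²) = √625 = 25
|CD| = √((0)² + (-14)²) = √196 = 14
|DA| = √((44)² + (0)²) = √1936 = 44
Perimeter = 29 + 25 + 14 + 44 = 112.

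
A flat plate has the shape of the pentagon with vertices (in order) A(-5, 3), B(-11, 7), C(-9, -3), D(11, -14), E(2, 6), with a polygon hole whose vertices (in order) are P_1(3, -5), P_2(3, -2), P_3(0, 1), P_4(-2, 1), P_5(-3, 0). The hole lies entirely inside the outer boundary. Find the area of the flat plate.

175.5

Outer boundary:
Apply Gauss's area formula: 2A = Σ (x_i·y_{i+1} − x_{i+1}·y_i), indices taken mod 5.
Cross-terms: -2, 96, 159, 94, 36  ⇒  Σ = 383
Area = |Σ|/2 = 191.5.
Hole:
Apply Gauss's area formula: 2A = Σ (x_i·y_{i+1} − x_{i+1}·y_i), indices taken mod 5.
Cross-terms: 9, 3, 2, 3, 15  ⇒  Σ = 32
Area = |Σ|/2 = 16.
Net area = 191.5 − 16 = 175.5.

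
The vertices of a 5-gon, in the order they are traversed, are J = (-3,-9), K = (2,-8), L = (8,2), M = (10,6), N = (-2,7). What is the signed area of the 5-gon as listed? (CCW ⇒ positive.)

129.5

Σ = (42) + (68) + (28) + (82) + (39) = 259
Signed area = Σ/2 = 129.5 (positive ⇒ counter-clockwise traversal).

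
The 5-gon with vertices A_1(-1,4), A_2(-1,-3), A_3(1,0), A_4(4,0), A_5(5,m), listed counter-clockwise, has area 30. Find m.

Write out the shoelace sum; only the two edges meeting at A_5 involve m:
2·Area = [(4·m − 5·0) + (5·4 − (-1)·m)] + 10
       = 5·m + 30 = 60
⇒ m = 6.

6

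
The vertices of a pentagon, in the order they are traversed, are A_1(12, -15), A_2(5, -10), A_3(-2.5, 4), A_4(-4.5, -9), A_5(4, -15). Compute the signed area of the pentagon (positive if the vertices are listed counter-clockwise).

Apply the shoelace (surveyor's) formula: 2A = Σ (x_i·y_{i+1} − x_{i+1}·y_i), indices taken mod 5.
Σ = (-45) + (-5) + (40.5) + (103.5) + (120) = 214
Signed area = Σ/2 = 107 (positive ⇒ counter-clockwise traversal).

107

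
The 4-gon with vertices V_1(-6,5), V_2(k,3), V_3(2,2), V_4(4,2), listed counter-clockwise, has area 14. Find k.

The doubled signed area Σ (x_i y_{i+1} − x_{i+1} y_i) is linear in k.
With k=0 it equals 4; the coefficient of k is -3 (from the two edges through V_2).
So -3·k + 4 = 2·14 = 28 ⇒ k = -8.

-8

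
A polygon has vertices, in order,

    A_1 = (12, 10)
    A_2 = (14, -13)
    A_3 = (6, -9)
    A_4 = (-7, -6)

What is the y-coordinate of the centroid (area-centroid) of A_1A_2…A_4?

-491/189

Apply the surveyor's formula. First the cross-terms c_i = x_i·y_{i+1} − x_{i+1}·y_i:
  -296, -48, -99, 2  ⇒  2A = -441, A = -220.5.
Then Σ (y_i + y_{i+1})·c_i = 3437, so ȳ = 3437 / (6·(-220.5)) = -491/189.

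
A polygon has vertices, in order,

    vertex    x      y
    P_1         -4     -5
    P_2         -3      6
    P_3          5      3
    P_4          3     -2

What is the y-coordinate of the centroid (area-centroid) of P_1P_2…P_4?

31/45

Apply the shoelace (surveyor's) formula. First the cross-terms c_i = x_i·y_{i+1} − x_{i+1}·y_i:
  -39, -39, -19, -23  ⇒  2A = -120, A = -60.
Then Σ (y_i + y_{i+1})·c_i = -248, so ȳ = -248 / (6·(-60)) = 31/45.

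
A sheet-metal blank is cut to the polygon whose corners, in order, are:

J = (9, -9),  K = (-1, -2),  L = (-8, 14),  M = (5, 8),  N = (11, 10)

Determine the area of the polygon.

209

Apply Gauss's area formula: 2A = Σ (x_i·y_{i+1} − x_{i+1}·y_i), indices taken mod 5.
Σ = (-27) + (-30) + (-134) + (-38) + (-189) = -418
Area = |Σ|/2 = 209.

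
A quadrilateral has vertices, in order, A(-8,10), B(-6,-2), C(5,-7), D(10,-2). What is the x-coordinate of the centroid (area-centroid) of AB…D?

-1/17

Apply the surveyor's formula. First the cross-terms c_i = x_i·y_{i+1} − x_{i+1}·y_i:
  76, 52, 60, 84  ⇒  2A = 272, A = 136.
Then Σ (x_i + x_{i+1})·c_i = -48, so x̄ = -48 / (6·136) = -1/17.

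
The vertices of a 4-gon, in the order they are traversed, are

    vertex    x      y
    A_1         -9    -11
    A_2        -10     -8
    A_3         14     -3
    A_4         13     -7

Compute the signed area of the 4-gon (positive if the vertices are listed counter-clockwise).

Cross-terms: -38, 142, -59, -206  ⇒  Σ = -161
Signed area = Σ/2 = -80.5 (negative ⇒ clockwise traversal).

-80.5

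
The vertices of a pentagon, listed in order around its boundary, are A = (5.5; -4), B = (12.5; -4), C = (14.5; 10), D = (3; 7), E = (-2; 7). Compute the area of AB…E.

143.5

Σ = (28) + (183) + (71.5) + (35) + (-30.5) = 287
Area = |Σ|/2 = 143.5.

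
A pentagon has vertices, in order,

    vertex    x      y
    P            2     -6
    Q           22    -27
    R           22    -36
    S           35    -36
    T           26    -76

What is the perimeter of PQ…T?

|PQ| = √((20)² + (-21)²) = √841 = 29
|QR| = √((0)² + (-9)²) = √81 = 9
|RS| = √((13)² + (0)²) = √169 = 13
|ST| = √((-9)² + (-40)²) = √1681 = 41
|TP| = √((-24)² + (70)²) = √5476 = 74
Perimeter = 29 + 9 + 13 + 41 + 74 = 166.

166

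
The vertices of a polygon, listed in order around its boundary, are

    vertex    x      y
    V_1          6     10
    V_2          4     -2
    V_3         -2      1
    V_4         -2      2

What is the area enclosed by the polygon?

Apply the surveyor's formula: 2A = Σ (x_i·y_{i+1} − x_{i+1}·y_i), indices taken mod 4.
V_1→V_2: (6)(-2) − (4)(10) = -52
V_2→V_3: (4)(1) − (-2)(-2) = 0
V_3→V_4: (-2)(2) − (-2)(1) = -2
V_4→V_1: (-2)(10) − (6)(2) = -32
Σ = -86
Area = |Σ|/2 = 43.

43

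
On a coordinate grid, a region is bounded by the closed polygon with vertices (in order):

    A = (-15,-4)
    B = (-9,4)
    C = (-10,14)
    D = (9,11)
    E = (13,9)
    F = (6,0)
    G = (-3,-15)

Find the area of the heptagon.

418.5

Cross-terms: -96, -86, -236, -62, -54, -90, -213  ⇒  Σ = -837
Area = |Σ|/2 = 418.5.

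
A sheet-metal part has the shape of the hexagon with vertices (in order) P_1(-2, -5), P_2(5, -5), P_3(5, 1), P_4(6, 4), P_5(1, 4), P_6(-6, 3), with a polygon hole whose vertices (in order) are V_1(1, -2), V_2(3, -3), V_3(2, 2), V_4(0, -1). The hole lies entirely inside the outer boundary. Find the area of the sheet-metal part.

Outer boundary:
Cross-terms: 35, 30, 14, 20, 27, 36  ⇒  Σ = 162
Area = |Σ|/2 = 81.
Hole:
Cross-terms: 3, 12, -2, 1  ⇒  Σ = 14
Area = |Σ|/2 = 7.
Net area = 81 − 7 = 74.

74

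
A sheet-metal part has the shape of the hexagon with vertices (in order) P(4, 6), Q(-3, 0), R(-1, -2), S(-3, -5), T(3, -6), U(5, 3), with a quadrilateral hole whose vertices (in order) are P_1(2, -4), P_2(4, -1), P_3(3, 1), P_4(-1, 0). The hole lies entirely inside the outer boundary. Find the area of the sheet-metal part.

Outer boundary:
Cross-terms: 18, 6, -1, 33, 39, 18  ⇒  Σ = 113
Area = |Σ|/2 = 56.5.
Hole:
Apply Gauss's area formula: 2A = Σ (x_i·y_{i+1} − x_{i+1}·y_i), indices taken mod 4.
Σ = (14) + (7) + (1) + (4) = 26
Area = |Σ|/2 = 13.
Net area = 56.5 − 13 = 43.5.

43.5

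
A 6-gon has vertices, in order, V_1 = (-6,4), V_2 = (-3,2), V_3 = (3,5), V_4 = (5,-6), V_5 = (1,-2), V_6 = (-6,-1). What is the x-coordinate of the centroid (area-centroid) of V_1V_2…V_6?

Apply the surveyor's formula. First the cross-terms c_i = x_i·y_{i+1} − x_{i+1}·y_i:
  0, -21, -43, -4, -13, -30  ⇒  2A = -111, A = -55.5.
Then Σ (x_i + x_{i+1})·c_i = 57, so x̄ = 57 / (6·(-55.5)) = -19/111.

-19/111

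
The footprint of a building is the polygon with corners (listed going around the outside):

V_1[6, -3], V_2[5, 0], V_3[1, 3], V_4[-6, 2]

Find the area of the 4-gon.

28

Σ = (15) + (15) + (20) + (6) = 56
Area = |Σ|/2 = 28.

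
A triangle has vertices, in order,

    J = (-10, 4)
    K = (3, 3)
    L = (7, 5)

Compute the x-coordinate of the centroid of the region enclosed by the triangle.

0

Apply the shoelace (surveyor's) formula. First the cross-terms c_i = x_i·y_{i+1} − x_{i+1}·y_i:
  -42, -6, 78  ⇒  2A = 30, A = 15.
Then Σ (x_i + x_{i+1})·c_i = 0, so x̄ = 0 / (6·15) = 0.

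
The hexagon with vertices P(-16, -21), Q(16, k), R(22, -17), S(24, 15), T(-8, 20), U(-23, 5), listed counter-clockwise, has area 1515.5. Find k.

The doubled signed area Σ (x_i y_{i+1} − x_{i+1} y_i) is linear in k.
With k=0 it equals 2385; the coefficient of k is -38 (from the two edges through Q).
So -38·k + 2385 = 2·1515.5 = 3031 ⇒ k = -17.

-17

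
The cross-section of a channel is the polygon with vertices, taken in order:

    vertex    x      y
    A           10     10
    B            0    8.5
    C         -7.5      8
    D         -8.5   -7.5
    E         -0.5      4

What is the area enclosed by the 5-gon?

Apply the shoelace formula: 2A = Σ (x_i·y_{i+1} − x_{i+1}·y_i), indices taken mod 5.
Cross-terms: 85, 63.75, 124.25, -37.75, -45  ⇒  Σ = 190.25
Area = |Σ|/2 = 95.125.

95.125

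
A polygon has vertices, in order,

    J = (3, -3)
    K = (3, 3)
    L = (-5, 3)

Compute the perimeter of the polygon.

|JK| = √((0)² + (6)²) = √36 = 6
|KL| = √((-8)² + (0)²) = √64 = 8
|LJ| = √((8)² + (-6)²) = √100 = 10
Perimeter = 6 + 8 + 10 = 24.

24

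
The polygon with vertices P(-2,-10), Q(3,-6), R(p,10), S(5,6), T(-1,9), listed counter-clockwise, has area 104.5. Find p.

9

Write out the shoelace sum; only the two edges meeting at R involve p:
2·Area = [(3·10 − p·(-6)) + (p·6 − 5·10)] + 121
       = 12·p + 101 = 209
⇒ p = 9.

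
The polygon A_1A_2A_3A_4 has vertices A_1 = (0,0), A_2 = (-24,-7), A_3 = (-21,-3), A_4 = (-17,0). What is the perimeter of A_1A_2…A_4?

|A_1A_2| = √((-24)² + (-7)²) = √625 = 25
|A_2A_3| = √((3)² + (4)²) = √25 = 5
|A_3A_4| = √((4)² + (3)²) = √25 = 5
|A_4A_1| = √((17)² + (0)²) = √289 = 17
Perimeter = 25 + 5 + 5 + 17 = 52.

52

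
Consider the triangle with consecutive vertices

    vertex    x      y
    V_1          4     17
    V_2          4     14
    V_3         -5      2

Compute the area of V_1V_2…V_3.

Cross-terms: -12, 78, -93  ⇒  Σ = -27
Area = |Σ|/2 = 13.5.

13.5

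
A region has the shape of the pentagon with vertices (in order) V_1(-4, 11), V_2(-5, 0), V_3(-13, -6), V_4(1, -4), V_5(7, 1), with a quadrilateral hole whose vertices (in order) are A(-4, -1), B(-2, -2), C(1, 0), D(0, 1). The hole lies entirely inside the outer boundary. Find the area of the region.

120

Outer boundary:
Cross-terms: 55, 30, 58, 29, 81  ⇒  Σ = 253
Area = |Σ|/2 = 126.5.
Hole:
Σ = (6) + (2) + (1) + (4) = 13
Area = |Σ|/2 = 6.5.
Net area = 126.5 − 6.5 = 120.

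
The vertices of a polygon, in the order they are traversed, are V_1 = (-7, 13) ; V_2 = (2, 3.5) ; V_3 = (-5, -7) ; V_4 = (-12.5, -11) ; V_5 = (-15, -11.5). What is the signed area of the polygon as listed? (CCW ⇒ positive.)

-188.125

Cross-terms: -50.5, 3.5, -32.5, -21.25, -275.5  ⇒  Σ = -376.25
Signed area = Σ/2 = -188.125 (negative ⇒ clockwise traversal).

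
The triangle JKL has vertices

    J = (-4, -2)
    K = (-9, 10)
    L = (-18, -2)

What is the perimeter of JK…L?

|JK| = √((-5)² + (12)²) = √169 = 13
|KL| = √((-9)² + (-12)²) = √225 = 15
|LJ| = √((14)² + (0)²) = √196 = 14
Perimeter = 13 + 15 + 14 = 42.

42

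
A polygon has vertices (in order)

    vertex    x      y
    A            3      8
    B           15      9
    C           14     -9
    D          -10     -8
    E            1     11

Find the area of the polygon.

341.5

Apply Gauss's area formula: 2A = Σ (x_i·y_{i+1} − x_{i+1}·y_i), indices taken mod 5.
Cross-terms: -93, -261, -202, -102, -25  ⇒  Σ = -683
Area = |Σ|/2 = 341.5.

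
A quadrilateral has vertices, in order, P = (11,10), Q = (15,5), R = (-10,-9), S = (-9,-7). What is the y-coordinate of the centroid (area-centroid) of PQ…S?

Apply the shoelace formula. First the cross-terms c_i = x_i·y_{i+1} − x_{i+1}·y_i:
  -95, -85, -11, -13  ⇒  2A = -204, A = -102.
Then Σ (y_i + y_{i+1})·c_i = -948, so ȳ = -948 / (6·(-102)) = 79/51.

79/51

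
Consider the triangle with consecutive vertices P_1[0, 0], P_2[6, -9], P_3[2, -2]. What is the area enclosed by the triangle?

Apply the surveyor's formula: 2A = Σ (x_i·y_{i+1} − x_{i+1}·y_i), indices taken mod 3.
Cross-terms: 0, 6, 0  ⇒  Σ = 6
Area = |Σ|/2 = 3.

3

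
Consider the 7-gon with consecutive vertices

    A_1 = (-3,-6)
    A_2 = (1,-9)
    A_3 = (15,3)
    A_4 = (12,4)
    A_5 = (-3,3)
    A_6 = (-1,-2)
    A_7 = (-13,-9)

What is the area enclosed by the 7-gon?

143

Σ = (33) + (138) + (24) + (48) + (9) + (-17) + (51) = 286
Area = |Σ|/2 = 143.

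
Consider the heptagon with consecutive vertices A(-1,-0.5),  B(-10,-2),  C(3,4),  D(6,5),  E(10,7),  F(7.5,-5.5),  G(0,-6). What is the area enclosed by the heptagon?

Apply Gauss's area formula: 2A = Σ (x_i·y_{i+1} − x_{i+1}·y_i), indices taken mod 7.
Cross-terms: -3, -34, -9, -8, -107.5, -45, -6  ⇒  Σ = -212.5
Area = |Σ|/2 = 106.25.

106.25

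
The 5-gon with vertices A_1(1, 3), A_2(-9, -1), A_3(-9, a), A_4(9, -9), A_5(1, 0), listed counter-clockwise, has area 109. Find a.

Write out the shoelace sum; only the two edges meeting at A_3 involve a:
2·Area = [((-9)·a − (-9)·(-1)) + ((-9)·(-9) − 9·a)] + 38
       = -18·a + 110 = 218
⇒ a = -6.

-6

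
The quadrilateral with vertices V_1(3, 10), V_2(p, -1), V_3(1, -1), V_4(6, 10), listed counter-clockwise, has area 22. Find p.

The doubled signed area Σ (x_i y_{i+1} − x_{i+1} y_i) is linear in p.
With p=0 it equals 44; the coefficient of p is -11 (from the two edges through V_2).
So -11·p + 44 = 2·22 = 44 ⇒ p = 0.

0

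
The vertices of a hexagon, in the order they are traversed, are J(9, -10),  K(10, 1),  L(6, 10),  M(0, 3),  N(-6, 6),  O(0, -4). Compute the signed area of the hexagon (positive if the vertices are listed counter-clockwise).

149.5

Apply the shoelace (surveyor's) formula: 2A = Σ (x_i·y_{i+1} − x_{i+1}·y_i), indices taken mod 6.
J→K: (9)(1) − (10)(-10) = 109
K→L: (10)(10) − (6)(1) = 94
L→M: (6)(3) − (0)(10) = 18
M→N: (0)(6) − (-6)(3) = 18
N→O: (-6)(-4) − (0)(6) = 24
O→J: (0)(-10) − (9)(-4) = 36
Σ = 299
Signed area = Σ/2 = 149.5 (positive ⇒ counter-clockwise traversal).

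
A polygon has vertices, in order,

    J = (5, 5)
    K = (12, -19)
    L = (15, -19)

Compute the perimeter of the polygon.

54

|JK| = √((7)² + (-24)²) = √625 = 25
|KL| = √((3)² + (0)²) = √9 = 3
|LJ| = √((-10)² + (24)²) = √676 = 26
Perimeter = 25 + 3 + 26 = 54.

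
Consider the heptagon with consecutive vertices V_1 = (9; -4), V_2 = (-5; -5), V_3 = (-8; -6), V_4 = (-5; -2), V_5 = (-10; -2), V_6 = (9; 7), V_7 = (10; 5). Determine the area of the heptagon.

Apply the shoelace formula: 2A = Σ (x_i·y_{i+1} − x_{i+1}·y_i), indices taken mod 7.
Σ = (-65) + (-10) + (-14) + (-10) + (-52) + (-25) + (-85) = -261
Area = |Σ|/2 = 130.5.

130.5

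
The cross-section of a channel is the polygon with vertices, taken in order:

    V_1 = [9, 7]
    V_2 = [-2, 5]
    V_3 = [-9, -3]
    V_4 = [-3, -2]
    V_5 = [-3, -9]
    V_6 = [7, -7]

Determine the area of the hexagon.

168

Apply Gauss's area formula: 2A = Σ (x_i·y_{i+1} − x_{i+1}·y_i), indices taken mod 6.
Cross-terms: 59, 51, 9, 21, 84, 112  ⇒  Σ = 336
Area = |Σ|/2 = 168.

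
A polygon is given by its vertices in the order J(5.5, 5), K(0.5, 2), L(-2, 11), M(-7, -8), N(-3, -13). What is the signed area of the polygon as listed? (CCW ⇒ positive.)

Apply the shoelace formula: 2A = Σ (x_i·y_{i+1} − x_{i+1}·y_i), indices taken mod 5.
Σ = (8.5) + (9.5) + (93) + (67) + (56.5) = 234.5
Signed area = Σ/2 = 117.25 (positive ⇒ counter-clockwise traversal).

117.25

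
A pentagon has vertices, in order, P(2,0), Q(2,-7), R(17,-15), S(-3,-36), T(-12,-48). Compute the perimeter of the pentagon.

118

|PQ| = √((0)² + (-7)²) = √49 = 7
|QR| = √((15)² + (-8)²) = √289 = 17
|RS| = √((-20)² + (-21)²) = √841 = 29
|ST| = √((-9)² + (-12)²) = √225 = 15
|TP| = √((14)² + (48)²) = √2500 = 50
Perimeter = 7 + 17 + 29 + 15 + 50 = 118.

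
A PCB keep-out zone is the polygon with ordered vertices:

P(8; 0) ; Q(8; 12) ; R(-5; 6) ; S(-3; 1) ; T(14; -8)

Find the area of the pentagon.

145.5

Apply Gauss's area formula: 2A = Σ (x_i·y_{i+1} − x_{i+1}·y_i), indices taken mod 5.
Σ = (96) + (108) + (13) + (10) + (64) = 291
Area = |Σ|/2 = 145.5.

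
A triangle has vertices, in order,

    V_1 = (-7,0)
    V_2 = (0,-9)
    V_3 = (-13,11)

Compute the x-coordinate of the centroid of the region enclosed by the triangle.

-20/3

Apply Gauss's area formula. First the cross-terms c_i = x_i·y_{i+1} − x_{i+1}·y_i:
  63, -117, 77  ⇒  2A = 23, A = 11.5.
Then Σ (x_i + x_{i+1})·c_i = -460, so x̄ = -460 / (6·11.5) = -20/3.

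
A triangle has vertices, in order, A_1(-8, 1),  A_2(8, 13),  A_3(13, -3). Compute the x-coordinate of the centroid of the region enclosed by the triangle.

13/3

Apply the shoelace formula. First the cross-terms c_i = x_i·y_{i+1} − x_{i+1}·y_i:
  -112, -193, -11  ⇒  2A = -316, A = -158.
Then Σ (x_i + x_{i+1})·c_i = -4108, so x̄ = -4108 / (6·(-158)) = 13/3.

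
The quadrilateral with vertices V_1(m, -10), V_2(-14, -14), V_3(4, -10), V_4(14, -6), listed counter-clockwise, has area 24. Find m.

-2

Write out the shoelace sum; only the two edges meeting at V_1 involve m:
2·Area = [(14·(-10) − m·(-6)) + (m·(-14) − (-14)·(-10))] + 312
       = -8·m + 32 = 48
⇒ m = -2.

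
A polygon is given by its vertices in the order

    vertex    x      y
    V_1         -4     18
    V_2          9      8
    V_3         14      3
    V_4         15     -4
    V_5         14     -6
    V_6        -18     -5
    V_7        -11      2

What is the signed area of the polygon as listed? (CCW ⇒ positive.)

Σ = (-194) + (-85) + (-101) + (-34) + (-178) + (-91) + (-190) = -873
Signed area = Σ/2 = -436.5 (negative ⇒ clockwise traversal).

-436.5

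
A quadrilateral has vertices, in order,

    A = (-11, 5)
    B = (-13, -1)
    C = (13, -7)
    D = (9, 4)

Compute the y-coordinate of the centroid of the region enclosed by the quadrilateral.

-0.0625

Apply the surveyor's formula. First the cross-terms c_i = x_i·y_{i+1} − x_{i+1}·y_i:
  76, 104, 115, 89  ⇒  2A = 384, A = 192.
Then Σ (y_i + y_{i+1})·c_i = -72, so ȳ = -72 / (6·192) = -0.0625.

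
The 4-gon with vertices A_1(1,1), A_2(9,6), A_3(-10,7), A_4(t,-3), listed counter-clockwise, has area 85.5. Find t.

Write out the shoelace sum; only the two edges meeting at A_4 involve t:
2·Area = [((-10)·(-3) − t·7) + (t·1 − 1·(-3))] + 120
       = -6·t + 153 = 171
⇒ t = -3.

-3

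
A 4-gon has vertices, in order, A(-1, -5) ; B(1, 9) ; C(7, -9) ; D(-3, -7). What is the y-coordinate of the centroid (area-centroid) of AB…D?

Apply the shoelace formula. First the cross-terms c_i = x_i·y_{i+1} − x_{i+1}·y_i:
  -4, -72, -76, 8  ⇒  2A = -144, A = -72.
Then Σ (y_i + y_{i+1})·c_i = 1104, so ȳ = 1104 / (6·(-72)) = -23/9.

-23/9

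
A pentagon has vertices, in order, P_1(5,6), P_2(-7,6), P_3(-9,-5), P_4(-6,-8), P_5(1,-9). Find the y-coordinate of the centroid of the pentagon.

Apply the surveyor's formula. First the cross-terms c_i = x_i·y_{i+1} − x_{i+1}·y_i:
  72, 89, 42, 62, 51  ⇒  2A = 316, A = 158.
Then Σ (y_i + y_{i+1})·c_i = -800, so ȳ = -800 / (6·158) = -200/237.

-200/237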